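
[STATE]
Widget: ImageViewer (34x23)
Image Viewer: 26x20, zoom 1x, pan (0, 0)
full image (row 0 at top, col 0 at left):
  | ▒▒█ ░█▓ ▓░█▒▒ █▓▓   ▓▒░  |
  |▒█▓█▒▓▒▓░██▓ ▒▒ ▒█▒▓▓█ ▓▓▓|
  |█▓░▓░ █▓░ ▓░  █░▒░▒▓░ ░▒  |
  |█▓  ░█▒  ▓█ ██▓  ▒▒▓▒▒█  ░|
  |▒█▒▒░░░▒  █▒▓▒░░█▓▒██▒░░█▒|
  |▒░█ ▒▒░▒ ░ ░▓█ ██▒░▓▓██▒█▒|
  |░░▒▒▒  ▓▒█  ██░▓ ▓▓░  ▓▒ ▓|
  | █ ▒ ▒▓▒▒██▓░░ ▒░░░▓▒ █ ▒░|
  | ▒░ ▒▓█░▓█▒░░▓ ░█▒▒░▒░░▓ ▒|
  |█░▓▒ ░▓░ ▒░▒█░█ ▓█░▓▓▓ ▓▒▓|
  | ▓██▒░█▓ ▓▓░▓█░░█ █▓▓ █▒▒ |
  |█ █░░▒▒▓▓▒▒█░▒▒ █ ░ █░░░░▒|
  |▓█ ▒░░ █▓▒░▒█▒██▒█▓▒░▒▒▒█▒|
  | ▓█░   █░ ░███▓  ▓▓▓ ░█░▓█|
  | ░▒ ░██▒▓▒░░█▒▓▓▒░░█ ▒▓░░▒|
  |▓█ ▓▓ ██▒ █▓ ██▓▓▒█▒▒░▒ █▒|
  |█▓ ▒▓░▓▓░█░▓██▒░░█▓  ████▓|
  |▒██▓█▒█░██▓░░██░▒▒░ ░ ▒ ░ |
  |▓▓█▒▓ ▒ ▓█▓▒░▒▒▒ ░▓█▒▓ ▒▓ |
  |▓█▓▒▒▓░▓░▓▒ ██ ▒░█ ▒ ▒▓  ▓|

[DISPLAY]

 ▒▒█ ░█▓ ▓░█▒▒ █▓▓   ▓▒░          
▒█▓█▒▓▒▓░██▓ ▒▒ ▒█▒▓▓█ ▓▓▓        
█▓░▓░ █▓░ ▓░  █░▒░▒▓░ ░▒          
█▓  ░█▒  ▓█ ██▓  ▒▒▓▒▒█  ░        
▒█▒▒░░░▒  █▒▓▒░░█▓▒██▒░░█▒        
▒░█ ▒▒░▒ ░ ░▓█ ██▒░▓▓██▒█▒        
░░▒▒▒  ▓▒█  ██░▓ ▓▓░  ▓▒ ▓        
 █ ▒ ▒▓▒▒██▓░░ ▒░░░▓▒ █ ▒░        
 ▒░ ▒▓█░▓█▒░░▓ ░█▒▒░▒░░▓ ▒        
█░▓▒ ░▓░ ▒░▒█░█ ▓█░▓▓▓ ▓▒▓        
 ▓██▒░█▓ ▓▓░▓█░░█ █▓▓ █▒▒         
█ █░░▒▒▓▓▒▒█░▒▒ █ ░ █░░░░▒        
▓█ ▒░░ █▓▒░▒█▒██▒█▓▒░▒▒▒█▒        
 ▓█░   █░ ░███▓  ▓▓▓ ░█░▓█        
 ░▒ ░██▒▓▒░░█▒▓▓▒░░█ ▒▓░░▒        
▓█ ▓▓ ██▒ █▓ ██▓▓▒█▒▒░▒ █▒        
█▓ ▒▓░▓▓░█░▓██▒░░█▓  ████▓        
▒██▓█▒█░██▓░░██░▒▒░ ░ ▒ ░         
▓▓█▒▓ ▒ ▓█▓▒░▒▒▒ ░▓█▒▓ ▒▓         
▓█▓▒▒▓░▓░▓▒ ██ ▒░█ ▒ ▒▓  ▓        
                                  
                                  
                                  


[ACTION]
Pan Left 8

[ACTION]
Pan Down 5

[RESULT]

▒░█ ▒▒░▒ ░ ░▓█ ██▒░▓▓██▒█▒        
░░▒▒▒  ▓▒█  ██░▓ ▓▓░  ▓▒ ▓        
 █ ▒ ▒▓▒▒██▓░░ ▒░░░▓▒ █ ▒░        
 ▒░ ▒▓█░▓█▒░░▓ ░█▒▒░▒░░▓ ▒        
█░▓▒ ░▓░ ▒░▒█░█ ▓█░▓▓▓ ▓▒▓        
 ▓██▒░█▓ ▓▓░▓█░░█ █▓▓ █▒▒         
█ █░░▒▒▓▓▒▒█░▒▒ █ ░ █░░░░▒        
▓█ ▒░░ █▓▒░▒█▒██▒█▓▒░▒▒▒█▒        
 ▓█░   █░ ░███▓  ▓▓▓ ░█░▓█        
 ░▒ ░██▒▓▒░░█▒▓▓▒░░█ ▒▓░░▒        
▓█ ▓▓ ██▒ █▓ ██▓▓▒█▒▒░▒ █▒        
█▓ ▒▓░▓▓░█░▓██▒░░█▓  ████▓        
▒██▓█▒█░██▓░░██░▒▒░ ░ ▒ ░         
▓▓█▒▓ ▒ ▓█▓▒░▒▒▒ ░▓█▒▓ ▒▓         
▓█▓▒▒▓░▓░▓▒ ██ ▒░█ ▒ ▒▓  ▓        
                                  
                                  
                                  
                                  
                                  
                                  
                                  
                                  


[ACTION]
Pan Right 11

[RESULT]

░▓█ ██▒░▓▓██▒█▒                   
 ██░▓ ▓▓░  ▓▒ ▓                   
▓░░ ▒░░░▓▒ █ ▒░                   
░░▓ ░█▒▒░▒░░▓ ▒                   
▒█░█ ▓█░▓▓▓ ▓▒▓                   
░▓█░░█ █▓▓ █▒▒                    
█░▒▒ █ ░ █░░░░▒                   
▒█▒██▒█▓▒░▒▒▒█▒                   
███▓  ▓▓▓ ░█░▓█                   
░█▒▓▓▒░░█ ▒▓░░▒                   
▓ ██▓▓▒█▒▒░▒ █▒                   
▓██▒░░█▓  ████▓                   
░░██░▒▒░ ░ ▒ ░                    
▒░▒▒▒ ░▓█▒▓ ▒▓                    
 ██ ▒░█ ▒ ▒▓  ▓                   
                                  
                                  
                                  
                                  
                                  
                                  
                                  
                                  


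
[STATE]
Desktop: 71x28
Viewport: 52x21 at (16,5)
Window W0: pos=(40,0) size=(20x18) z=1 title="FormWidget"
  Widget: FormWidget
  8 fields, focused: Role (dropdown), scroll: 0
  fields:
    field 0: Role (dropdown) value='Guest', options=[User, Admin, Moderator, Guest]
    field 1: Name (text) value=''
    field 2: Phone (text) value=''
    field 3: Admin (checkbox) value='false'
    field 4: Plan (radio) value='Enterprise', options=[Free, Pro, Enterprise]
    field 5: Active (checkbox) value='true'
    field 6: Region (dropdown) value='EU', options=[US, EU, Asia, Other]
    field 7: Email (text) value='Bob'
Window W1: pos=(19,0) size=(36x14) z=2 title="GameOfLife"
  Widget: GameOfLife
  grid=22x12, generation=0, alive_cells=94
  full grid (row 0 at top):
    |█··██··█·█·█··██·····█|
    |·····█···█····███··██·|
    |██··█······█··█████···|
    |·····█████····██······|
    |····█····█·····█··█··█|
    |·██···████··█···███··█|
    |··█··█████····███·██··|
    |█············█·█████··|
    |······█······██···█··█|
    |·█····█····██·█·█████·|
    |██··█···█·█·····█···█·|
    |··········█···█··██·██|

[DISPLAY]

   ┃██··█······█··█████···            ┃[  ]┃        
   ┃·····█████····██······            ┃[ ] ┃        
   ┃····█····█·····█··█··█            ┃( ) ┃        
   ┃·██···████··█···███··█            ┃[x] ┃        
   ┃··█··█████····███·██··            ┃[E▼]┃        
   ┃█············█·█████··            ┃[Bo]┃        
   ┃······█······██···█··█            ┃    ┃        
   ┃·█····█····██·█·█████·            ┃    ┃        
   ┗━━━━━━━━━━━━━━━━━━━━━━━━━━━━━━━━━━┛    ┃        
                        ┃                  ┃        
                        ┃                  ┃        
                        ┃                  ┃        
                        ┗━━━━━━━━━━━━━━━━━━┛        
                                                    
                                                    
                                                    
                                                    
                                                    
                                                    
                                                    
                                                    


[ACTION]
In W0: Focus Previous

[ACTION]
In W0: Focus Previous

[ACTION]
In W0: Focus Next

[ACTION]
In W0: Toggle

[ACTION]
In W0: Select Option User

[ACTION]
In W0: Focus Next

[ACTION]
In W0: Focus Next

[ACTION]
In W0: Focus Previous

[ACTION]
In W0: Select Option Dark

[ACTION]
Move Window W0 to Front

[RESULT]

   ┃██··█······█··█████·┃  Phone:      [  ]┃        
   ┃·····█████····██····┃  Admin:      [ ] ┃        
   ┃····█····█·····█··█·┃  Plan:       ( ) ┃        
   ┃·██···████··█···███·┃  Active:     [x] ┃        
   ┃··█··█████····███·██┃  Region:     [E▼]┃        
   ┃█············█·█████┃  Email:      [Bo]┃        
   ┃······█······██···█·┃                  ┃        
   ┃·█····█····██·█·████┃                  ┃        
   ┗━━━━━━━━━━━━━━━━━━━━┃                  ┃        
                        ┃                  ┃        
                        ┃                  ┃        
                        ┃                  ┃        
                        ┗━━━━━━━━━━━━━━━━━━┛        
                                                    
                                                    
                                                    
                                                    
                                                    
                                                    
                                                    
                                                    


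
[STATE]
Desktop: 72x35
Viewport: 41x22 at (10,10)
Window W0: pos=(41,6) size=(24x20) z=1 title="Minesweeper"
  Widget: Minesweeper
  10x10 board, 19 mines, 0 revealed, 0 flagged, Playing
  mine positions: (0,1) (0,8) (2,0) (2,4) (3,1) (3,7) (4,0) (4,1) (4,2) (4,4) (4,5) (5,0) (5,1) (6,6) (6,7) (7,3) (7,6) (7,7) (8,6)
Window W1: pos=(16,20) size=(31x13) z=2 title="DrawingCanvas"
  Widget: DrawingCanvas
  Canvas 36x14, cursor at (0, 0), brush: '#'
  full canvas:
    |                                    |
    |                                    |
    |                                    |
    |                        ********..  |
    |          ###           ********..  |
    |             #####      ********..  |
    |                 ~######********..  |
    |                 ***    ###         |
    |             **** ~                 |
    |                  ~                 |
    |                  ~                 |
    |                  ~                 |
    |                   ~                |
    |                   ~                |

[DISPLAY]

                               ┃■■■■■■■■■
                               ┃■■■■■■■■■
                               ┃■■■■■■■■■
                               ┃■■■■■■■■■
                               ┃■■■■■■■■■
                               ┃■■■■■■■■■
                               ┃■■■■■■■■■
                               ┃■■■■■■■■■
                               ┃■■■■■■■■■
                               ┃         
      ┏━━━━━━━━━━━━━━━━━━━━━━━━━━━━━┓    
      ┃ DrawingCanvas               ┃    
      ┠─────────────────────────────┨    
      ┃+                            ┃    
      ┃                             ┃    
      ┃                             ┃━━━━
      ┃                        *****┃    
      ┃          ###           *****┃    
      ┃             #####      *****┃    
      ┃                 ~######*****┃    
      ┃                 ***    ###  ┃    
      ┃             **** ~          ┃    


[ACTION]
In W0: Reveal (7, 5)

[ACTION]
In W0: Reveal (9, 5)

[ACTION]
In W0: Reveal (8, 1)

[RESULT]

                               ┃■■■■■■■■■
                               ┃■■■■■■■■■
                               ┃■■■■■■■■■
                               ┃■■■■■■■■■
                               ┃■■■■■■■■■
                               ┃222■■■■■■
                               ┃  1■■3■■■
                               ┃  1112■■■
                               ┃     1■■■
                               ┃         
      ┏━━━━━━━━━━━━━━━━━━━━━━━━━━━━━┓    
      ┃ DrawingCanvas               ┃    
      ┠─────────────────────────────┨    
      ┃+                            ┃    
      ┃                             ┃    
      ┃                             ┃━━━━
      ┃                        *****┃    
      ┃          ###           *****┃    
      ┃             #####      *****┃    
      ┃                 ~######*****┃    
      ┃                 ***    ###  ┃    
      ┃             **** ~          ┃    


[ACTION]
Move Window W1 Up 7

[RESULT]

                               ┃■■■■■■■■■
                               ┃■■■■■■■■■
                               ┃■■■■■■■■■
      ┏━━━━━━━━━━━━━━━━━━━━━━━━━━━━━┓■■■■
      ┃ DrawingCanvas               ┃■■■■
      ┠─────────────────────────────┨■■■■
      ┃+                            ┃3■■■
      ┃                             ┃2■■■
      ┃                             ┃1■■■
      ┃                        *****┃    
      ┃          ###           *****┃    
      ┃             #####      *****┃    
      ┃                 ~######*****┃    
      ┃                 ***    ###  ┃    
      ┃             **** ~          ┃    
      ┗━━━━━━━━━━━━━━━━━━━━━━━━━━━━━┛━━━━
                                         
                                         
                                         
                                         
                                         
                                         


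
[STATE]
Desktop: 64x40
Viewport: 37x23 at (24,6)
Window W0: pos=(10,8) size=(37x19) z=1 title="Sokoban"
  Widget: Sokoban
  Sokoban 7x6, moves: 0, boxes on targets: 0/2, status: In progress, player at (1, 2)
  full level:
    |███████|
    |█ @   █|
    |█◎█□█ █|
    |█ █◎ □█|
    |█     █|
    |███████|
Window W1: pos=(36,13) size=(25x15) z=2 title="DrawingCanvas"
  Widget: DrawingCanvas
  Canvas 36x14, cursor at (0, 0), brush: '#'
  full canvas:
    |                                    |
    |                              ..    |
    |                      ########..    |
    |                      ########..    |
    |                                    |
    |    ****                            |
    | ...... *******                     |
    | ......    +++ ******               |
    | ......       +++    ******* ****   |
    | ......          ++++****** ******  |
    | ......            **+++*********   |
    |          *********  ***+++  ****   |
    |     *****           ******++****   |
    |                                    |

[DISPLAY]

                                     
                                     
━━━━━━━━━━━━━━━━━━━━━━┓              
                      ┃              
──────────────────────┨              
                      ┃              
                      ┃              
            ┏━━━━━━━━━━━━━━━━━━━━━━━┓
            ┃ DrawingCanvas         ┃
            ┠───────────────────────┨
            ┃+                      ┃
            ┃                       ┃
            ┃                      #┃
            ┃                      #┃
            ┃                       ┃
            ┃    ****               ┃
            ┃ ...... *******        ┃
            ┃ ......    +++ ******  ┃
            ┃ ......       +++    **┃
            ┃ ......          ++++**┃
━━━━━━━━━━━━┃ ......            **++┃
            ┗━━━━━━━━━━━━━━━━━━━━━━━┛
                                     


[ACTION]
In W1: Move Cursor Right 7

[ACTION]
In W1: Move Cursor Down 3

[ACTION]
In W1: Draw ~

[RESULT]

                                     
                                     
━━━━━━━━━━━━━━━━━━━━━━┓              
                      ┃              
──────────────────────┨              
                      ┃              
                      ┃              
            ┏━━━━━━━━━━━━━━━━━━━━━━━┓
            ┃ DrawingCanvas         ┃
            ┠───────────────────────┨
            ┃                       ┃
            ┃                       ┃
            ┃                      #┃
            ┃       ~              #┃
            ┃                       ┃
            ┃    ****               ┃
            ┃ ...... *******        ┃
            ┃ ......    +++ ******  ┃
            ┃ ......       +++    **┃
            ┃ ......          ++++**┃
━━━━━━━━━━━━┃ ......            **++┃
            ┗━━━━━━━━━━━━━━━━━━━━━━━┛
                                     


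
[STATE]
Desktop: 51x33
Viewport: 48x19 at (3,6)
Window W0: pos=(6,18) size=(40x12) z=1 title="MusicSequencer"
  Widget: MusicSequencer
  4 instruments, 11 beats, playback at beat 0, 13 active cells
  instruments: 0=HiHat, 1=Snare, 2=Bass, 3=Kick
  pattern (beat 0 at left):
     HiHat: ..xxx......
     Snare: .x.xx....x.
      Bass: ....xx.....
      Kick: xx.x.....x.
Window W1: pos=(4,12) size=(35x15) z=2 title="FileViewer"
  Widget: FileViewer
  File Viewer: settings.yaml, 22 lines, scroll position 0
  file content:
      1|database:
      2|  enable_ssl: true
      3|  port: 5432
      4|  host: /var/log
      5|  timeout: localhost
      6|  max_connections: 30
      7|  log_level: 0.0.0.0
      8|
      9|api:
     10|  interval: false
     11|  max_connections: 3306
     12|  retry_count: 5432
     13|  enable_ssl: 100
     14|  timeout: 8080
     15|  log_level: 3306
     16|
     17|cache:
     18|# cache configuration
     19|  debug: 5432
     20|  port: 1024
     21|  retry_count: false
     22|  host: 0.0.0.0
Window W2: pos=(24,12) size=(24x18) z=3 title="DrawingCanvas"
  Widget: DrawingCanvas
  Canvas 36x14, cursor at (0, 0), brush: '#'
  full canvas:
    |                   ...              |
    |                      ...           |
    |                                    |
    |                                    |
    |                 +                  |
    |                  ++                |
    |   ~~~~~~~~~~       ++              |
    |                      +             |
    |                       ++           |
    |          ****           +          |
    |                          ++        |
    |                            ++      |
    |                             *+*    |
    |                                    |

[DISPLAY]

                                                
                                                
                                                
                                                
                                                
                                                
 ┏━━━━━━━━━━━━━━━━━━━┏━━━━━━━━━━━━━━━━━━━━━━┓   
 ┃ FileViewer        ┃ DrawingCanvas        ┃   
 ┠───────────────────┠──────────────────────┨   
 ┃database:          ┃+                  ...┃   
 ┃  enable_ssl: true ┃                      ┃   
 ┃  port: 5432       ┃                      ┃   
 ┃  host: /var/log   ┃                      ┃   
 ┃  timeout: localhos┃                 +    ┃   
 ┃  max_connections: ┃                  ++  ┃   
 ┃  log_level: 0.0.0.┃   ~~~~~~~~~~       ++┃   
 ┃                   ┃                      ┃   
 ┃api:               ┃                      ┃   
 ┃  interval: false  ┃          ****        ┃   


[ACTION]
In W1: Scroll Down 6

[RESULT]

                                                
                                                
                                                
                                                
                                                
                                                
 ┏━━━━━━━━━━━━━━━━━━━┏━━━━━━━━━━━━━━━━━━━━━━┓   
 ┃ FileViewer        ┃ DrawingCanvas        ┃   
 ┠───────────────────┠──────────────────────┨   
 ┃  log_level: 0.0.0.┃+                  ...┃   
 ┃                   ┃                      ┃   
 ┃api:               ┃                      ┃   
 ┃  interval: false  ┃                      ┃   
 ┃  max_connections: ┃                 +    ┃   
 ┃  retry_count: 5432┃                  ++  ┃   
 ┃  enable_ssl: 100  ┃   ~~~~~~~~~~       ++┃   
 ┃  timeout: 8080    ┃                      ┃   
 ┃  log_level: 3306  ┃                      ┃   
 ┃                   ┃          ****        ┃   


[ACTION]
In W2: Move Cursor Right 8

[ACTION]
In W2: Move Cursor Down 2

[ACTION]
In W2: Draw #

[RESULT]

                                                
                                                
                                                
                                                
                                                
                                                
 ┏━━━━━━━━━━━━━━━━━━━┏━━━━━━━━━━━━━━━━━━━━━━┓   
 ┃ FileViewer        ┃ DrawingCanvas        ┃   
 ┠───────────────────┠──────────────────────┨   
 ┃  log_level: 0.0.0.┃                   ...┃   
 ┃                   ┃                      ┃   
 ┃api:               ┃        #             ┃   
 ┃  interval: false  ┃                      ┃   
 ┃  max_connections: ┃                 +    ┃   
 ┃  retry_count: 5432┃                  ++  ┃   
 ┃  enable_ssl: 100  ┃   ~~~~~~~~~~       ++┃   
 ┃  timeout: 8080    ┃                      ┃   
 ┃  log_level: 3306  ┃                      ┃   
 ┃                   ┃          ****        ┃   


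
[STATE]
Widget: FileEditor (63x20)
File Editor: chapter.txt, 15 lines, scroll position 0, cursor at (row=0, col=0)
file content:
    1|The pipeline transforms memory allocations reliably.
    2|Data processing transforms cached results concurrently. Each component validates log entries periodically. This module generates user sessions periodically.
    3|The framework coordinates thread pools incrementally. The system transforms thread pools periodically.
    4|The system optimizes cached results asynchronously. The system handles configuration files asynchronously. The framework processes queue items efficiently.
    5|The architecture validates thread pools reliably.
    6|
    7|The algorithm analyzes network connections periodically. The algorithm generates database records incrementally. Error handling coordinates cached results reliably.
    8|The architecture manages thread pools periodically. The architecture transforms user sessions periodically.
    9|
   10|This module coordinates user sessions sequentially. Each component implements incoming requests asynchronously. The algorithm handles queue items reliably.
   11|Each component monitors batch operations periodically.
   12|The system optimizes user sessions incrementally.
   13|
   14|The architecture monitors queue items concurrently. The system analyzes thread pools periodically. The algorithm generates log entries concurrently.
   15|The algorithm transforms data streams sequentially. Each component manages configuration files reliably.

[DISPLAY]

█he pipeline transforms memory allocations reliably.          ▲
Data processing transforms cached results concurrently. Each c█
The framework coordinates thread pools incrementally. The syst░
The system optimizes cached results asynchronously. The system░
The architecture validates thread pools reliably.             ░
                                                              ░
The algorithm analyzes network connections periodically. The a░
The architecture manages thread pools periodically. The archit░
                                                              ░
This module coordinates user sessions sequentially. Each compo░
Each component monitors batch operations periodically.        ░
The system optimizes user sessions incrementally.             ░
                                                              ░
The architecture monitors queue items concurrently. The system░
The algorithm transforms data streams sequentially. Each compo░
                                                              ░
                                                              ░
                                                              ░
                                                              ░
                                                              ▼


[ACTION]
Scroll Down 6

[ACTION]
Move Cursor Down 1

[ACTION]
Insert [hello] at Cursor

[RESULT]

The pipeline transforms memory allocations reliably.          ▲
hello█ata processing transforms cached results concurrently. E█
The framework coordinates thread pools incrementally. The syst░
The system optimizes cached results asynchronously. The system░
The architecture validates thread pools reliably.             ░
                                                              ░
The algorithm analyzes network connections periodically. The a░
The architecture manages thread pools periodically. The archit░
                                                              ░
This module coordinates user sessions sequentially. Each compo░
Each component monitors batch operations periodically.        ░
The system optimizes user sessions incrementally.             ░
                                                              ░
The architecture monitors queue items concurrently. The system░
The algorithm transforms data streams sequentially. Each compo░
                                                              ░
                                                              ░
                                                              ░
                                                              ░
                                                              ▼


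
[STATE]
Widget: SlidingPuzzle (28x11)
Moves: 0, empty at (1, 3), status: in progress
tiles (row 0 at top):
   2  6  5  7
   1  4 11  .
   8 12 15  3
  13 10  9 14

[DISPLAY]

┌────┬────┬────┬────┐       
│  2 │  6 │  5 │  7 │       
├────┼────┼────┼────┤       
│  1 │  4 │ 11 │    │       
├────┼────┼────┼────┤       
│  8 │ 12 │ 15 │  3 │       
├────┼────┼────┼────┤       
│ 13 │ 10 │  9 │ 14 │       
└────┴────┴────┴────┘       
Moves: 0                    
                            


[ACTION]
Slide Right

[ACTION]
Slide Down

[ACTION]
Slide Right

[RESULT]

┌────┬────┬────┬────┐       
│  2 │    │  6 │  7 │       
├────┼────┼────┼────┤       
│  1 │  4 │  5 │ 11 │       
├────┼────┼────┼────┤       
│  8 │ 12 │ 15 │  3 │       
├────┼────┼────┼────┤       
│ 13 │ 10 │  9 │ 14 │       
└────┴────┴────┴────┘       
Moves: 3                    
                            


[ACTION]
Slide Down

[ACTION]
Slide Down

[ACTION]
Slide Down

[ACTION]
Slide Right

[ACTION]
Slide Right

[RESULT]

┌────┬────┬────┬────┐       
│    │  2 │  6 │  7 │       
├────┼────┼────┼────┤       
│  1 │  4 │  5 │ 11 │       
├────┼────┼────┼────┤       
│  8 │ 12 │ 15 │  3 │       
├────┼────┼────┼────┤       
│ 13 │ 10 │  9 │ 14 │       
└────┴────┴────┴────┘       
Moves: 4                    
                            


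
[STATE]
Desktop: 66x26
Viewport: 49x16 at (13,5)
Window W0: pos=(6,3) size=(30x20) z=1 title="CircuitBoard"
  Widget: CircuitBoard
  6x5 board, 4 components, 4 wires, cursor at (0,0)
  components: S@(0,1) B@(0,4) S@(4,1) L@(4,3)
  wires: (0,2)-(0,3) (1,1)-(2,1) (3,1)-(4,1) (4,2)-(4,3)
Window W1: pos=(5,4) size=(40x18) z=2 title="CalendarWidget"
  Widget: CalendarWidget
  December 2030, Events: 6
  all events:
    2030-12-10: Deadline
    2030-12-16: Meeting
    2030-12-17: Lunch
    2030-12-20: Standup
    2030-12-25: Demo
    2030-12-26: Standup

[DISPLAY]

arWidget                       ┃                 
───────────────────────────────┨                 
     December 2030             ┃                 
e Th Fr Sa Su                  ┃                 
            1                  ┃                 
4  5  6  7  8                  ┃                 
11 12 13 14 15                 ┃                 
 18 19 20* 21 22               ┃                 
5* 26* 27 28 29                ┃                 
                               ┃                 
                               ┃                 
                               ┃                 
                               ┃                 
                               ┃                 
                               ┃                 
                               ┃                 


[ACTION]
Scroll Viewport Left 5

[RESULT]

alendarWidget                       ┃            
────────────────────────────────────┨            
          December 2030             ┃            
 Tu We Th Fr Sa Su                  ┃            
                 1                  ┃            
  3  4  5  6  7  8                  ┃            
 10* 11 12 13 14 15                 ┃            
* 17* 18 19 20* 21 22               ┃            
 24 25* 26* 27 28 29                ┃            
 31                                 ┃            
                                    ┃            
                                    ┃            
                                    ┃            
                                    ┃            
                                    ┃            
                                    ┃            


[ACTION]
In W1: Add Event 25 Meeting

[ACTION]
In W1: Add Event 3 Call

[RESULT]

alendarWidget                       ┃            
────────────────────────────────────┨            
          December 2030             ┃            
 Tu We Th Fr Sa Su                  ┃            
                 1                  ┃            
  3*  4  5  6  7  8                 ┃            
 10* 11 12 13 14 15                 ┃            
* 17* 18 19 20* 21 22               ┃            
 24 25* 26* 27 28 29                ┃            
 31                                 ┃            
                                    ┃            
                                    ┃            
                                    ┃            
                                    ┃            
                                    ┃            
                                    ┃            


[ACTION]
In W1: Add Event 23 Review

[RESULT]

alendarWidget                       ┃            
────────────────────────────────────┨            
          December 2030             ┃            
 Tu We Th Fr Sa Su                  ┃            
                 1                  ┃            
  3*  4  5  6  7  8                 ┃            
 10* 11 12 13 14 15                 ┃            
* 17* 18 19 20* 21 22               ┃            
* 24 25* 26* 27 28 29               ┃            
 31                                 ┃            
                                    ┃            
                                    ┃            
                                    ┃            
                                    ┃            
                                    ┃            
                                    ┃            


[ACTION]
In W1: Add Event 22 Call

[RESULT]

alendarWidget                       ┃            
────────────────────────────────────┨            
          December 2030             ┃            
 Tu We Th Fr Sa Su                  ┃            
                 1                  ┃            
  3*  4  5  6  7  8                 ┃            
 10* 11 12 13 14 15                 ┃            
* 17* 18 19 20* 21 22*              ┃            
* 24 25* 26* 27 28 29               ┃            
 31                                 ┃            
                                    ┃            
                                    ┃            
                                    ┃            
                                    ┃            
                                    ┃            
                                    ┃            


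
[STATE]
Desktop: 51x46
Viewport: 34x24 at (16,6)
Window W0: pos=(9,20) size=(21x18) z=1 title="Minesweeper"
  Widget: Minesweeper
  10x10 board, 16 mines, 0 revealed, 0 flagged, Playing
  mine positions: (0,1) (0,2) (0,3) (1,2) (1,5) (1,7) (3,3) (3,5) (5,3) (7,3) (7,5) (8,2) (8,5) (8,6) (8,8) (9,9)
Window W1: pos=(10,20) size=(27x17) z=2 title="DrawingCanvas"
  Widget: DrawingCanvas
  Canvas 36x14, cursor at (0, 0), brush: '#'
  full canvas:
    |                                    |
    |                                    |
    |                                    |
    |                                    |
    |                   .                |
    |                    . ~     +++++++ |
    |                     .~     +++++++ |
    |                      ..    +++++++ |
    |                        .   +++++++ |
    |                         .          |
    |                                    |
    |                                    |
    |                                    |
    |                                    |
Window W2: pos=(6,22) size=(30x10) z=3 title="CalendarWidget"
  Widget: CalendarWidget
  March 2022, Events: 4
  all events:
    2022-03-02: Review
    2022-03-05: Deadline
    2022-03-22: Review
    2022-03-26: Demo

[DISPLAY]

                                  
                                  
                                  
                                  
                                  
                                  
                                  
                                  
                                  
                                  
                                  
                                  
                                  
                                  
━━━━━━━━━━━━━━━━━━━━┓             
ingCanvas           ┃             
━━━━━━━━━━━━━━━━━━━┓┨             
Widget             ┃┃             
───────────────────┨┃             
March 2022         ┃┃             
Th Fr Sa Su        ┃┃             
  3  4  5*  6      ┃┃             
10 11 12 13        ┃┃             
17 18 19 20        ┃┃             


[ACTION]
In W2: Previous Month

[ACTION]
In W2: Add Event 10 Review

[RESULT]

                                  
                                  
                                  
                                  
                                  
                                  
                                  
                                  
                                  
                                  
                                  
                                  
                                  
                                  
━━━━━━━━━━━━━━━━━━━━┓             
ingCanvas           ┃             
━━━━━━━━━━━━━━━━━━━┓┨             
Widget             ┃┃             
───────────────────┨┃             
bruary 2022        ┃┃             
Th Fr Sa Su        ┃┃             
 3  4  5  6        ┃┃             
10* 11 12 13       ┃┃             
17 18 19 20        ┃┃             


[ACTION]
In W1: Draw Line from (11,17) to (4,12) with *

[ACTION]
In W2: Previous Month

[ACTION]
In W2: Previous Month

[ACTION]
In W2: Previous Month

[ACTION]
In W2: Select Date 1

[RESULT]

                                  
                                  
                                  
                                  
                                  
                                  
                                  
                                  
                                  
                                  
                                  
                                  
                                  
                                  
━━━━━━━━━━━━━━━━━━━━┓             
ingCanvas           ┃             
━━━━━━━━━━━━━━━━━━━┓┨             
Widget             ┃┃             
───────────────────┨┃             
vember 2021        ┃┃             
Th Fr Sa Su        ┃┃             
3  4  5  6  7      ┃┃             
11 12 13 14        ┃┃             
18 19 20 21        ┃┃             
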